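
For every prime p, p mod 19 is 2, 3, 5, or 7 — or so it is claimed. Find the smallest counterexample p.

p = 11

The first 4 eligible values, up to p = 7, all satisfy the conclusion.
p = 11: 11 mod 19 = 11 — not in {2, 3, 5, 7}.
Hence p = 11 is a counterexample.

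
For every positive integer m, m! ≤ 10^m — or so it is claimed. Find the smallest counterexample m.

Check each positive integer m in order until m! > 10^m.
For m = 1, 2, 3, 4, …, 22, 23, 24 the conclusion holds.
m = 25: m! = 15511210043330985984000000 and 10^m = 10000000000000000000000000, so 15511210043330985984000000 > 10000000000000000000000000.

m = 25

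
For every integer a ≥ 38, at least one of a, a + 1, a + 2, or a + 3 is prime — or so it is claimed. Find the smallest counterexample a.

a = 48

We need the least integer a ≥ 38 for which a, a + 1, a + 2, a + 3 are all composite.
The first 10 eligible values, up to a = 47, all satisfy the conclusion.
a = 48: 48 = 2 × 24; 49 = 7 × 7; 50 = 2 × 25; 51 = 3 × 17 — all composite.
So a = 48 is the smallest counterexample.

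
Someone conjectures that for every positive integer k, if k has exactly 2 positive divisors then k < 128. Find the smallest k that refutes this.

A counterexample is any positive integer k such that k has exactly 2 positive divisors but the claim fails; we check each in order.
For k = 2, 3, 5, 7, …, 109, 113, 127 the conclusion holds.
k = 131: τ(131) = 2; 131 ≥ 128.

k = 131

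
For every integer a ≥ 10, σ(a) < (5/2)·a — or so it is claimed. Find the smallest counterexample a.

The first 14 eligible values, up to a = 23, all satisfy the conclusion.
a = 24: σ(24) = 60; 60 ≥ 60.

a = 24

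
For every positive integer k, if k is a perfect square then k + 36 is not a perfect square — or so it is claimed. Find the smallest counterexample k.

k = 64

A counterexample is any positive integer k such that k is a perfect square but k + 36 is a perfect square; we check each in order.
For k = 1, 4, 9, 16, 25, 36, 49 the conclusion holds.
k = 64: 64 = 8² and 64 + 36 = 100 = 10².
Thus k = 64 disproves the claim, and no smaller k works.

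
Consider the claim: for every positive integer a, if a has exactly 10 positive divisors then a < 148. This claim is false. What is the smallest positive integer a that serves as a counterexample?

We need the least positive integer a for which a has exactly 10 positive divisors but the claim fails.
a = 48: τ(48) = 10; 48 < 148.
a = 80: τ(80) = 10; 80 < 148.
a = 112: τ(112) = 10; 112 < 148.
a = 162: τ(162) = 10; 162 ≥ 148.
Hence a = 162 is a counterexample.

a = 162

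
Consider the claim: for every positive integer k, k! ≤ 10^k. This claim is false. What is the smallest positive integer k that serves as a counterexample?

k = 25

For k = 1, 2, 3, 4, …, 22, 23, 24 the conclusion holds.
k = 25: k! = 15511210043330985984000000 and 10^k = 10000000000000000000000000, so 15511210043330985984000000 > 10000000000000000000000000.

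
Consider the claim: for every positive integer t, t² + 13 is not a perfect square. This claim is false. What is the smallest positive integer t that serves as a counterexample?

Check each positive integer t in order until t² + 13 is a perfect square.
For t = 1, 2, 3, 4, 5 the conclusion holds.
t = 6: 6² + 13 = 49 = 7², a perfect square.

t = 6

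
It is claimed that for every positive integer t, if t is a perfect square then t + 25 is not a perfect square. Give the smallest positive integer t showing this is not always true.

A counterexample is any positive integer t such that t is a perfect square but t + 25 is a perfect square; we check each in order.
For t = 1, 4, 9, 16, …, 81, 100, 121 the conclusion holds.
t = 144: 144 = 12² and 144 + 25 = 169 = 13².
Hence t = 144 is a counterexample.

t = 144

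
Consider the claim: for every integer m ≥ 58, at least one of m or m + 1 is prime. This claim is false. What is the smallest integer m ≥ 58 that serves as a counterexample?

m = 58: 59 is prime.
m = 59: 59 is prime.
m = 60: 61 is prime.
m = 61: 61 is prime.
m = 62: 62 = 2 × 31; 63 = 3 × 21 — both composite.
Thus m = 62 disproves the claim, and no smaller m works.

m = 62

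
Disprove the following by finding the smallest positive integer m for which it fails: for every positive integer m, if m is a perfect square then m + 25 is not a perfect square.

The first 11 eligible values, up to m = 121, all satisfy the conclusion.
m = 144: 144 = 12² and 144 + 25 = 169 = 13².
So m = 144 is the smallest counterexample.

m = 144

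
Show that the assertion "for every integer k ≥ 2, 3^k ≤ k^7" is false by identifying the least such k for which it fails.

For k = 2, 3, 4, 5, …, 16, 17, 18 the conclusion holds.
k = 19: 3^k = 1162261467 and k^7 = 893871739, so 1162261467 > 893871739.
So k = 19 is the smallest counterexample.

k = 19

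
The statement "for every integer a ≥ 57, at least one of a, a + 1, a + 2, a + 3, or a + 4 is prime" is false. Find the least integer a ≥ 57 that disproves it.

For a = 57, 58, 59, 60, 61 the conclusion holds.
a = 62: 62 = 2 × 31; 63 = 3 × 21; 64 = 2 × 32; 65 = 5 × 13; 66 = 2 × 33 — all composite.

a = 62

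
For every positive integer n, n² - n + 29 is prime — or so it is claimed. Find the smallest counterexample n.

n = 3

We need the least positive integer n for which n² - n + 29 is not prime.
For n = 1, 2 the conclusion holds.
n = 3: n² - n + 29 = 35 = 5 × 7, composite.
So n = 3 is the smallest counterexample.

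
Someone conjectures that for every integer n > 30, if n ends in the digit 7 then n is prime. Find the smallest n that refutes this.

n = 57

A counterexample is any integer n > 30 such that n ends in the digit 7 but n is not prime; we check each in order.
n = 37: 37 ends in 7 and is prime.
n = 47: 47 ends in 7 and is prime.
n = 57: 57 ends in 7; 57 = 3 × 19, composite.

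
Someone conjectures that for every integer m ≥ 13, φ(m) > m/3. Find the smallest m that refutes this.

m = 18

A counterexample is any integer m ≥ 13 such that the claim fails; we check each in order.
For m = 13, 14, 15, 16, 17 the conclusion holds.
m = 18: φ(18) = 6 and 18/3 = 6, so φ(18) ≤ 18/3.
Thus m = 18 disproves the claim, and no smaller m works.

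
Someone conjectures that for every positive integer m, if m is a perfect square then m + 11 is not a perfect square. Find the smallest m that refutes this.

A counterexample is any positive integer m such that m is a perfect square but m + 11 is a perfect square; we check each in order.
The first 4 eligible values, up to m = 16, all satisfy the conclusion.
m = 25: 25 = 5² and 25 + 11 = 36 = 6².

m = 25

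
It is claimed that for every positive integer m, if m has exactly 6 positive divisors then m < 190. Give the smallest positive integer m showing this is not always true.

A counterexample is any positive integer m such that m has exactly 6 positive divisors but the claim fails; we check each in order.
For m = 12, 18, 20, 28, …, 172, 175, 188 the conclusion holds.
m = 207: τ(207) = 6; 207 ≥ 190.
Thus m = 207 disproves the claim, and no smaller m works.

m = 207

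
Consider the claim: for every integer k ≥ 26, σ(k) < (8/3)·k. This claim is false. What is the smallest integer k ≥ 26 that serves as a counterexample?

We need the least integer k ≥ 26 for which the claim fails.
For k = 26, 27, 28, 29, …, 57, 58, 59 the conclusion holds.
k = 60: σ(60) = 168; 168 ≥ 160.
Hence k = 60 is a counterexample.

k = 60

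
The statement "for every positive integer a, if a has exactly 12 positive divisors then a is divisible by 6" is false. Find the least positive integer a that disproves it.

a = 140

We need the least positive integer a for which a has exactly 12 positive divisors but a is not divisible by 6.
The first 8 eligible values, up to a = 132, all satisfy the conclusion.
a = 140: τ(140) = 12; 140 mod 6 = 2.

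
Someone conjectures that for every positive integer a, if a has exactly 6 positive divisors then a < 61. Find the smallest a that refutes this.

a = 63

A counterexample is any positive integer a such that a has exactly 6 positive divisors but the claim fails; we check each in order.
For a = 12, 18, 20, 28, 32, 44, 45, 50, 52 the conclusion holds.
a = 63: τ(63) = 6; 63 ≥ 61.
Hence a = 63 is a counterexample.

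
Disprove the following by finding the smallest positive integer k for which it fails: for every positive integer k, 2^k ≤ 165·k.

For k = 1, 2, 3, 4, 5, 6, 7, 8, 9, 10 the conclusion holds.
k = 11: 2^k = 2048 and 165·k = 1815, so 2048 > 1815.

k = 11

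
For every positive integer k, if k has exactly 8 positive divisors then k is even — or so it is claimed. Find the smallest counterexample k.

k = 105

Check each positive integer k in order until k has exactly 8 positive divisors but k is odd.
For k = 24, 30, 40, 42, …, 88, 102, 104 the conclusion holds.
k = 105: divisors of 105: 1, 3, 5, 7, 15, 21, 35, 105; 105 is odd.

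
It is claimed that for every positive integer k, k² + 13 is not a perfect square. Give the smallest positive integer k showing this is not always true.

Check each positive integer k in order until k² + 13 is a perfect square.
For k = 1, 2, 3, 4, 5 the conclusion holds.
k = 6: 6² + 13 = 49 = 7², a perfect square.
Thus k = 6 disproves the claim, and no smaller k works.

k = 6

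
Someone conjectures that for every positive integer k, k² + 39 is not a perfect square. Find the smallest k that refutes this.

Check each positive integer k in order until k² + 39 is a perfect square.
The first 4 eligible values, up to k = 4, all satisfy the conclusion.
k = 5: 5² + 39 = 64 = 8², a perfect square.
Thus k = 5 disproves the claim, and no smaller k works.

k = 5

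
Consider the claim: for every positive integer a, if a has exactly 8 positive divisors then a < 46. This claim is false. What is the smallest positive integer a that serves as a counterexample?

a = 54

We need the least positive integer a for which a has exactly 8 positive divisors but the claim fails.
The first 4 eligible values, up to a = 42, all satisfy the conclusion.
a = 54: τ(54) = 8; 54 ≥ 46.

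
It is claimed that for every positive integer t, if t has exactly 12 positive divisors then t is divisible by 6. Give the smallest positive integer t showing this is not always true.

A counterexample is any positive integer t such that t has exactly 12 positive divisors but t is not divisible by 6; we check each in order.
The first 8 eligible values, up to t = 132, all satisfy the conclusion.
t = 140: τ(140) = 12; 140 mod 6 = 2.
Thus t = 140 disproves the claim, and no smaller t works.

t = 140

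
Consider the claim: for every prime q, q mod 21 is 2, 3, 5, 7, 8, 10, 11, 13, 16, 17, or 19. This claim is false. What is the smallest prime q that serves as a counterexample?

We need the least prime q for which the claim fails.
For q = 2, 3, 5, 7, …, 29, 31, 37 the conclusion holds.
q = 41: 41 mod 21 = 20 — not in {2, 3, 5, 7, 8, 10, 11, 13, 16, 17, 19}.
Thus q = 41 disproves the claim, and no smaller q works.

q = 41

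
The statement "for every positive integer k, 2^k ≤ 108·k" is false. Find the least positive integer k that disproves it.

Check each positive integer k in order until 2^k > 108·k.
For k = 1, 2, 3, 4, 5, 6, 7, 8, 9, 10 the conclusion holds.
k = 11: 2^k = 2048 and 108·k = 1188, so 2048 > 1188.

k = 11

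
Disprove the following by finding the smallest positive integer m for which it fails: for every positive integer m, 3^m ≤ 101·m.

A counterexample is any positive integer m such that 3^m > 101·m; we check each in order.
For m = 1, 2, 3, 4, 5 the conclusion holds.
m = 6: 3^m = 729 and 101·m = 606, so 729 > 606.

m = 6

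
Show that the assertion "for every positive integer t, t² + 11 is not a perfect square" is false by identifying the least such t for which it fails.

A counterexample is any positive integer t such that t² + 11 is a perfect square; we check each in order.
t = 1: 1² + 11 = 12, not a perfect square.
t = 2: 2² + 11 = 15, not a perfect square.
t = 3: 3² + 11 = 20, not a perfect square.
t = 4: 4² + 11 = 27, not a perfect square.
t = 5: 5² + 11 = 36 = 6², a perfect square.
Hence t = 5 is a counterexample.

t = 5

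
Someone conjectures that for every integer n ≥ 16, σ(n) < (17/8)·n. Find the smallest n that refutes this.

A counterexample is any integer n ≥ 16 such that the claim fails; we check each in order.
n = 16: σ(16) = 31; 31 < 34.
n = 17: σ(17) = 18; 18 < 289/8.
n = 18: σ(18) = 39; 39 ≥ 153/4.

n = 18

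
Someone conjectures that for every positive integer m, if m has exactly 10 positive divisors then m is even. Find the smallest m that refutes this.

For m = 48, 80, 112, 162, 176, 208, 272, 304, 368 the conclusion holds.
m = 405: divisors of 405: 10 divisors; 405 is odd.
Hence m = 405 is a counterexample.

m = 405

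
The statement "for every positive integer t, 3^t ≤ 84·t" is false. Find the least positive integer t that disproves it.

t = 6

A counterexample is any positive integer t such that 3^t > 84·t; we check each in order.
The first 5 eligible values, up to t = 5, all satisfy the conclusion.
t = 6: 3^t = 729 and 84·t = 504, so 729 > 504.
Hence t = 6 is a counterexample.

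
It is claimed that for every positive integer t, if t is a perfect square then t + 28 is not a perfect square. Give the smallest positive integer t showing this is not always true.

t = 36

A counterexample is any positive integer t such that t is a perfect square but t + 28 is a perfect square; we check each in order.
For t = 1, 4, 9, 16, 25 the conclusion holds.
t = 36: 36 = 6² and 36 + 28 = 64 = 8².
Thus t = 36 disproves the claim, and no smaller t works.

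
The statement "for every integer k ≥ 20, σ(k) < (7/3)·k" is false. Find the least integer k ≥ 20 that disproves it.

A counterexample is any integer k ≥ 20 such that the claim fails; we check each in order.
The first 4 eligible values, up to k = 23, all satisfy the conclusion.
k = 24: σ(24) = 60; 60 ≥ 56.

k = 24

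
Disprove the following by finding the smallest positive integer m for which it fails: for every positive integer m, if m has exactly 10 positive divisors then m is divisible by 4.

m = 162

For m = 48, 80, 112 the conclusion holds.
m = 162: τ(162) = 10; 162 mod 4 = 2.
So m = 162 is the smallest counterexample.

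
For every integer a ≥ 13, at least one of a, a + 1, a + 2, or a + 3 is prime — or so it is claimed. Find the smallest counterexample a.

a = 24

A counterexample is any integer a ≥ 13 such that a, a + 1, a + 2, a + 3 are all composite; we check each in order.
For a = 13, 14, 15, 16, …, 21, 22, 23 the conclusion holds.
a = 24: 24 = 2 × 12; 25 = 5 × 5; 26 = 2 × 13; 27 = 3 × 9 — all composite.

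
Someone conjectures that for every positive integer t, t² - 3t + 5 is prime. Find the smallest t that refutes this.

We need the least positive integer t for which t² - 3t + 5 is not prime.
t = 1: t² - 3t + 5 = 3, prime.
t = 2: t² - 3t + 5 = 3, prime.
t = 3: t² - 3t + 5 = 5, prime.
t = 4: t² - 3t + 5 = 9 = 3 × 3, composite.
Hence t = 4 is a counterexample.

t = 4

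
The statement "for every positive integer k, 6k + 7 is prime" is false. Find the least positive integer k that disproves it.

k = 3

We need the least positive integer k for which 6k + 7 is not prime.
k = 1: 6k + 7 = 13, prime.
k = 2: 6k + 7 = 19, prime.
k = 3: 6k + 7 = 25 = 5 × 5, composite.
Thus k = 3 disproves the claim, and no smaller k works.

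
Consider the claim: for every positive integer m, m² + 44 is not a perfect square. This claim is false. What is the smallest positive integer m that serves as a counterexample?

We need the least positive integer m for which m² + 44 is a perfect square.
The first 9 eligible values, up to m = 9, all satisfy the conclusion.
m = 10: 10² + 44 = 144 = 12², a perfect square.

m = 10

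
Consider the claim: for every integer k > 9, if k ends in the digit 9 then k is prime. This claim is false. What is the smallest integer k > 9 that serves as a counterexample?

k = 39

Check each integer k > 9 in order until k ends in the digit 9 but k is not prime.
For k = 19, 29 the conclusion holds.
k = 39: 39 ends in 9; 39 = 3 × 13, composite.
So k = 39 is the smallest counterexample.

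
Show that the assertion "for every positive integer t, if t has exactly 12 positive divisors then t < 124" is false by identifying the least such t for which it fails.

A counterexample is any positive integer t such that t has exactly 12 positive divisors but the claim fails; we check each in order.
The first 6 eligible values, up to t = 108, all satisfy the conclusion.
t = 126: τ(126) = 12; 126 ≥ 124.
So t = 126 is the smallest counterexample.

t = 126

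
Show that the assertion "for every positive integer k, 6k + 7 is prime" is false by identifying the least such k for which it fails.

k = 3

We need the least positive integer k for which 6k + 7 is not prime.
For k = 1, 2 the conclusion holds.
k = 3: 6k + 7 = 25 = 5 × 5, composite.
Thus k = 3 disproves the claim, and no smaller k works.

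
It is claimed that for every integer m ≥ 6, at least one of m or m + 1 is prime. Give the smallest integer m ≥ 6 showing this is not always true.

A counterexample is any integer m ≥ 6 such that m, m + 1 are both composite; we check each in order.
m = 6: 7 is prime.
m = 7: 7 is prime.
m = 8: 8 = 2 × 4; 9 = 3 × 3 — both composite.
So m = 8 is the smallest counterexample.

m = 8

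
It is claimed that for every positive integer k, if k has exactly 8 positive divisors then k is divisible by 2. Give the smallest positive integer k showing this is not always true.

k = 105

Check each positive integer k in order until k has exactly 8 positive divisors but k is not divisible by 2.
For k = 24, 30, 40, 42, …, 88, 102, 104 the conclusion holds.
k = 105: τ(105) = 8; 105 mod 2 = 1.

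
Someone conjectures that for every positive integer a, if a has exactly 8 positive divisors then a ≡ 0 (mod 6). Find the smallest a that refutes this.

Check each positive integer a in order until a has exactly 8 positive divisors but the claim fails.
For a = 24, 30 the conclusion holds.
a = 40: τ(40) = 8; 40 ≡ 4 (mod 6).

a = 40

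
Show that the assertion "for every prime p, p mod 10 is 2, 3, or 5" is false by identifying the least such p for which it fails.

We need the least prime p for which the claim fails.
For p = 2, 3, 5 the conclusion holds.
p = 7: 7 mod 10 = 7 — not in {2, 3, 5}.

p = 7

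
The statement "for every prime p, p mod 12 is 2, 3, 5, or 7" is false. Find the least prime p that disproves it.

p = 11

A counterexample is any prime p such that the claim fails; we check each in order.
For p = 2, 3, 5, 7 the conclusion holds.
p = 11: 11 mod 12 = 11 — not in {2, 3, 5, 7}.
Thus p = 11 disproves the claim, and no smaller p works.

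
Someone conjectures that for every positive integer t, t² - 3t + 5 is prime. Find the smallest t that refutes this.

We need the least positive integer t for which t² - 3t + 5 is not prime.
t = 1: t² - 3t + 5 = 3, prime.
t = 2: t² - 3t + 5 = 3, prime.
t = 3: t² - 3t + 5 = 5, prime.
t = 4: t² - 3t + 5 = 9 = 3 × 3, composite.
So t = 4 is the smallest counterexample.

t = 4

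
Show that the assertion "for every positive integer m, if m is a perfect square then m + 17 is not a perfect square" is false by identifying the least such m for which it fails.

m = 64

We need the least positive integer m for which m is a perfect square but m + 17 is a perfect square.
For m = 1, 4, 9, 16, 25, 36, 49 the conclusion holds.
m = 64: 64 = 8² and 64 + 17 = 81 = 9².
Hence m = 64 is a counterexample.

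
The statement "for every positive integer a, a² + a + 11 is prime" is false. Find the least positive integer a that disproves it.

Check each positive integer a in order until a² + a + 11 is not prime.
For a = 1, 2, 3, 4, 5, 6, 7, 8, 9 the conclusion holds.
a = 10: a² + a + 11 = 121 = 11 × 11, composite.
So a = 10 is the smallest counterexample.

a = 10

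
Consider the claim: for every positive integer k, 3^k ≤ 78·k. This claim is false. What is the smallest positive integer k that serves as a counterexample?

Check each positive integer k in order until 3^k > 78·k.
For k = 1, 2, 3, 4, 5 the conclusion holds.
k = 6: 3^k = 729 and 78·k = 468, so 729 > 468.

k = 6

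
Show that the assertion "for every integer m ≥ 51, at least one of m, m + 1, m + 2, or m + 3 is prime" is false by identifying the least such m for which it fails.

m = 54

We need the least integer m ≥ 51 for which m, m + 1, m + 2, m + 3 are all composite.
For m = 51, 52, 53 the conclusion holds.
m = 54: 54 = 2 × 27; 55 = 5 × 11; 56 = 2 × 28; 57 = 3 × 19 — all composite.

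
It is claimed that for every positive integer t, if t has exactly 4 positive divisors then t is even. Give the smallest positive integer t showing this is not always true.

t = 15

t = 6: divisors of 6: 1, 2, 3, 6; 6 is even.
t = 8: divisors of 8: 1, 2, 4, 8; 8 is even.
t = 10: divisors of 10: 1, 2, 5, 10; 10 is even.
t = 14: divisors of 14: 1, 2, 7, 14; 14 is even.
t = 15: divisors of 15: 1, 3, 5, 15; 15 is odd.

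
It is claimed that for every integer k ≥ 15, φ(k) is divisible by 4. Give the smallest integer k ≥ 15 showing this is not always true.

A counterexample is any integer k ≥ 15 such that φ(k) is not divisible by 4; we check each in order.
For k = 15, 16, 17 the conclusion holds.
k = 18: φ(18) = 6; 6 mod 4 = 2.
So k = 18 is the smallest counterexample.

k = 18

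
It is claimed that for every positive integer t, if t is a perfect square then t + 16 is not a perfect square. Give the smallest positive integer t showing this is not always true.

t = 9

We need the least positive integer t for which t is a perfect square but t + 16 is a perfect square.
t = 1: 1 + 16 = 17, not a perfect square.
t = 4: 4 + 16 = 20, not a perfect square.
t = 9: 9 = 3² and 9 + 16 = 25 = 5².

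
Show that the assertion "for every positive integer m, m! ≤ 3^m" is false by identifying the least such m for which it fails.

A counterexample is any positive integer m such that m! > 3^m; we check each in order.
m = 1: m! = 1 and 3^m = 3, so 1 ≤ 3.
m = 2: m! = 2 and 3^m = 9, so 2 ≤ 9.
m = 3: m! = 6 and 3^m = 27, so 6 ≤ 27.
m = 4: m! = 24 and 3^m = 81, so 24 ≤ 81.
m = 5: m! = 120 and 3^m = 243, so 120 ≤ 243.
m = 6: m! = 720 and 3^m = 729, so 720 ≤ 729.
m = 7: m! = 5040 and 3^m = 2187, so 5040 > 2187.
So m = 7 is the smallest counterexample.

m = 7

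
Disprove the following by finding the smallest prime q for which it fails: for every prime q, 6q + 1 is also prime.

The first 7 eligible values, up to q = 17, all satisfy the conclusion.
q = 19: 6q + 1 = 115 = 5 × 23, not prime.

q = 19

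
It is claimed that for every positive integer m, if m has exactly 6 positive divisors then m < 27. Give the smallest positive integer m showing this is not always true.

m = 28

For m = 12, 18, 20 the conclusion holds.
m = 28: τ(28) = 6; 28 ≥ 27.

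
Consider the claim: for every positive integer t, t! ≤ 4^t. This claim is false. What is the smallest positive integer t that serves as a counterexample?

t = 9

A counterexample is any positive integer t such that t! > 4^t; we check each in order.
t = 1: t! = 1 and 4^t = 4, so 1 ≤ 4.
t = 2: t! = 2 and 4^t = 16, so 2 ≤ 16.
t = 3: t! = 6 and 4^t = 64, so 6 ≤ 64.
t = 4: t! = 24 and 4^t = 256, so 24 ≤ 256.
t = 5: t! = 120 and 4^t = 1024, so 120 ≤ 1024.
t = 6: t! = 720 and 4^t = 4096, so 720 ≤ 4096.
t = 7: t! = 5040 and 4^t = 16384, so 5040 ≤ 16384.
t = 8: t! = 40320 and 4^t = 65536, so 40320 ≤ 65536.
t = 9: t! = 362880 and 4^t = 262144, so 362880 > 262144.
Thus t = 9 disproves the claim, and no smaller t works.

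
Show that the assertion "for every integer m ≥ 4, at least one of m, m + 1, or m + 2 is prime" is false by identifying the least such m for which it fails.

m = 8

Check each integer m ≥ 4 in order until m, m + 1, m + 2 are all composite.
m = 4: 5 is prime.
m = 5: 5 is prime.
m = 6: 7 is prime.
m = 7: 7 is prime.
m = 8: 8 = 2 × 4; 9 = 3 × 3; 10 = 2 × 5 — all composite.
So m = 8 is the smallest counterexample.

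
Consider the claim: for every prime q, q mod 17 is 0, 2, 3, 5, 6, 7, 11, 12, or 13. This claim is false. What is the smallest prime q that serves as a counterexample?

For q = 2, 3, 5, 7, 11, 13, 17, 19, 23, 29 the conclusion holds.
q = 31: 31 mod 17 = 14 — not in {0, 2, 3, 5, 6, 7, 11, 12, 13}.
So q = 31 is the smallest counterexample.

q = 31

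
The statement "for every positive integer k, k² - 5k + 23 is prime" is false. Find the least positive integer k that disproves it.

k = 19

A counterexample is any positive integer k such that k² - 5k + 23 is not prime; we check each in order.
The first 18 eligible values, up to k = 18, all satisfy the conclusion.
k = 19: k² - 5k + 23 = 289 = 17 × 17, composite.
Thus k = 19 disproves the claim, and no smaller k works.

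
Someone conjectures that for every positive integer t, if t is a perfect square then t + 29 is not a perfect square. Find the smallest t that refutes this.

Check each positive integer t in order until t is a perfect square but t + 29 is a perfect square.
For t = 1, 4, 9, 16, …, 121, 144, 169 the conclusion holds.
t = 196: 196 = 14² and 196 + 29 = 225 = 15².
Thus t = 196 disproves the claim, and no smaller t works.

t = 196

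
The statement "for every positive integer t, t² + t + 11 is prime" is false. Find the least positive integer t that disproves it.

A counterexample is any positive integer t such that t² + t + 11 is not prime; we check each in order.
For t = 1, 2, 3, 4, 5, 6, 7, 8, 9 the conclusion holds.
t = 10: t² + t + 11 = 121 = 11 × 11, composite.

t = 10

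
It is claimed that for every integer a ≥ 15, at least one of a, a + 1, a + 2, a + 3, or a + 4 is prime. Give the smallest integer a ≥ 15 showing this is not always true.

A counterexample is any integer a ≥ 15 such that a, a + 1, a + 2, a + 3, a + 4 are all composite; we check each in order.
For a = 15, 16, 17, 18, 19, 20, 21, 22, 23 the conclusion holds.
a = 24: 24 = 2 × 12; 25 = 5 × 5; 26 = 2 × 13; 27 = 3 × 9; 28 = 2 × 14 — all composite.

a = 24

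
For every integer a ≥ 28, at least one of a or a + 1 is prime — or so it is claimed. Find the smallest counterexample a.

A counterexample is any integer a ≥ 28 such that a, a + 1 are both composite; we check each in order.
For a = 28, 29, 30, 31 the conclusion holds.
a = 32: 32 = 2 × 16; 33 = 3 × 11 — both composite.

a = 32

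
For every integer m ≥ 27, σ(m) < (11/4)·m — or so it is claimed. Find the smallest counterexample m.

Check each integer m ≥ 27 in order until the claim fails.
The first 33 eligible values, up to m = 59, all satisfy the conclusion.
m = 60: σ(60) = 168; 168 ≥ 165.
Thus m = 60 disproves the claim, and no smaller m works.

m = 60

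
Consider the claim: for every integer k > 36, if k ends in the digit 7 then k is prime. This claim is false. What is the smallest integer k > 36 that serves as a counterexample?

k = 57

Check each integer k > 36 in order until k ends in the digit 7 but k is not prime.
For k = 37, 47 the conclusion holds.
k = 57: 57 ends in 7; 57 = 3 × 19, composite.
Hence k = 57 is a counterexample.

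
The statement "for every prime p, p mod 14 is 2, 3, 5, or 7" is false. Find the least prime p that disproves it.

p = 11

A counterexample is any prime p such that the claim fails; we check each in order.
p = 2: 2 mod 14 = 2.
p = 3: 3 mod 14 = 3.
p = 5: 5 mod 14 = 5.
p = 7: 7 mod 14 = 7.
p = 11: 11 mod 14 = 11 — not in {2, 3, 5, 7}.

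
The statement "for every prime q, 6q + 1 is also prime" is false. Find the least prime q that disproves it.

A counterexample is any prime q such that 6q + 1 is not prime; we check each in order.
q = 2: 6q + 1 = 13, prime.
q = 3: 6q + 1 = 19, prime.
q = 5: 6q + 1 = 31, prime.
q = 7: 6q + 1 = 43, prime.
q = 11: 6q + 1 = 67, prime.
q = 13: 6q + 1 = 79, prime.
q = 17: 6q + 1 = 103, prime.
q = 19: 6q + 1 = 115 = 5 × 23, not prime.
Thus q = 19 disproves the claim, and no smaller q works.

q = 19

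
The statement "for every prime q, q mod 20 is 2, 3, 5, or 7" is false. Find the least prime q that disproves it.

q = 11

The first 4 eligible values, up to q = 7, all satisfy the conclusion.
q = 11: 11 mod 20 = 11 — not in {2, 3, 5, 7}.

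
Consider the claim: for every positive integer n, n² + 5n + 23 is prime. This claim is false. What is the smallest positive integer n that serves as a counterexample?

n = 14

The first 13 eligible values, up to n = 13, all satisfy the conclusion.
n = 14: n² + 5n + 23 = 289 = 17 × 17, composite.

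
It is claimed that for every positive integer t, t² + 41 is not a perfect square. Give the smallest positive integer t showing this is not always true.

For t = 1, 2, 3, 4, …, 17, 18, 19 the conclusion holds.
t = 20: 20² + 41 = 441 = 21², a perfect square.
Thus t = 20 disproves the claim, and no smaller t works.

t = 20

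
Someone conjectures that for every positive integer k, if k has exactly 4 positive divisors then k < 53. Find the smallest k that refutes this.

For k = 6, 8, 10, 14, …, 39, 46, 51 the conclusion holds.
k = 55: τ(55) = 4; 55 ≥ 53.
So k = 55 is the smallest counterexample.

k = 55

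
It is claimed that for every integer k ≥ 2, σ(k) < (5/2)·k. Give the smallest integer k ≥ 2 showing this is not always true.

Check each integer k ≥ 2 in order until the claim fails.
For k = 2, 3, 4, 5, …, 21, 22, 23 the conclusion holds.
k = 24: σ(24) = 60; 60 ≥ 60.

k = 24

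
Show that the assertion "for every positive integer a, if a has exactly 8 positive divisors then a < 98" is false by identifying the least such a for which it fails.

For a = 24, 30, 40, 42, 54, 56, 66, 70, 78, 88 the conclusion holds.
a = 102: τ(102) = 8; 102 ≥ 98.
So a = 102 is the smallest counterexample.

a = 102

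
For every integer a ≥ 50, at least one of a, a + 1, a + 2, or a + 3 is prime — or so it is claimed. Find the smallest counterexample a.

We need the least integer a ≥ 50 for which a, a + 1, a + 2, a + 3 are all composite.
The first 4 eligible values, up to a = 53, all satisfy the conclusion.
a = 54: 54 = 2 × 27; 55 = 5 × 11; 56 = 2 × 28; 57 = 3 × 19 — all composite.
Thus a = 54 disproves the claim, and no smaller a works.

a = 54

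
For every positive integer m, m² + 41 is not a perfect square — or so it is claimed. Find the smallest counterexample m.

m = 20

For m = 1, 2, 3, 4, …, 17, 18, 19 the conclusion holds.
m = 20: 20² + 41 = 441 = 21², a perfect square.
Hence m = 20 is a counterexample.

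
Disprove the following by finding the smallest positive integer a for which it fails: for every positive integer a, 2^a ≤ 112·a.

For a = 1, 2, 3, 4, 5, 6, 7, 8, 9, 10 the conclusion holds.
a = 11: 2^a = 2048 and 112·a = 1232, so 2048 > 1232.

a = 11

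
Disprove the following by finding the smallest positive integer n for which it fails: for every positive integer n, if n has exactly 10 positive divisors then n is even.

The first 9 eligible values, up to n = 368, all satisfy the conclusion.
n = 405: divisors of 405: 10 divisors; 405 is odd.

n = 405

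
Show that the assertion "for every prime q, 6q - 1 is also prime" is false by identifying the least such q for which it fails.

A counterexample is any prime q such that 6q - 1 is not prime; we check each in order.
The first 4 eligible values, up to q = 7, all satisfy the conclusion.
q = 11: 6q - 1 = 65 = 5 × 13, not prime.
So q = 11 is the smallest counterexample.

q = 11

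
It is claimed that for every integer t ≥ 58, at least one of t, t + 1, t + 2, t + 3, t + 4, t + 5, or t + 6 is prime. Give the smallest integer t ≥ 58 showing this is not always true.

A counterexample is any integer t ≥ 58 such that t, t + 1, t + 2, t + 3, t + 4, t + 5, t + 6 are all composite; we check each in order.
For t = 58, 59, 60, 61, …, 87, 88, 89 the conclusion holds.
t = 90: 90 = 2 × 45; 91 = 7 × 13; 92 = 2 × 46; 93 = 3 × 31; 94 = 2 × 47; 95 = 5 × 19; 96 = 2 × 48 — all composite.
So t = 90 is the smallest counterexample.

t = 90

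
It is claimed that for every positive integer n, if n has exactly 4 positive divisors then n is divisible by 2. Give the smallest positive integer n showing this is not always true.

n = 15

A counterexample is any positive integer n such that n has exactly 4 positive divisors but n is not divisible by 2; we check each in order.
The first 4 eligible values, up to n = 14, all satisfy the conclusion.
n = 15: τ(15) = 4; 15 mod 2 = 1.
Thus n = 15 disproves the claim, and no smaller n works.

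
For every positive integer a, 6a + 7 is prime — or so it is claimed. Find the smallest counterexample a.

a = 1: 6a + 7 = 13, prime.
a = 2: 6a + 7 = 19, prime.
a = 3: 6a + 7 = 25 = 5 × 5, composite.

a = 3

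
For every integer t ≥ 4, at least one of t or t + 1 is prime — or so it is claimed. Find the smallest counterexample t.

t = 8

Check each integer t ≥ 4 in order until t, t + 1 are both composite.
t = 4: 5 is prime.
t = 5: 5 is prime.
t = 6: 7 is prime.
t = 7: 7 is prime.
t = 8: 8 = 2 × 4; 9 = 3 × 3 — both composite.
Thus t = 8 disproves the claim, and no smaller t works.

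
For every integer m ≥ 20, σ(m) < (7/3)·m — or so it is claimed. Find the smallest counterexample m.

m = 24

Check each integer m ≥ 20 in order until the claim fails.
m = 20: σ(20) = 42; 42 < 140/3.
m = 21: σ(21) = 32; 32 < 49.
m = 22: σ(22) = 36; 36 < 154/3.
m = 23: σ(23) = 24; 24 < 161/3.
m = 24: σ(24) = 60; 60 ≥ 56.
Thus m = 24 disproves the claim, and no smaller m works.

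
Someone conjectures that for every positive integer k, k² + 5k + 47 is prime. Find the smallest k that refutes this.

Check each positive integer k in order until k² + 5k + 47 is not prime.
For k = 1, 2, 3, 4, …, 35, 36, 37 the conclusion holds.
k = 38: k² + 5k + 47 = 1681 = 41 × 41, composite.

k = 38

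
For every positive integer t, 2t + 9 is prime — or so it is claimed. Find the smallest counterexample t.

t = 3

We need the least positive integer t for which 2t + 9 is not prime.
For t = 1, 2 the conclusion holds.
t = 3: 2t + 9 = 15 = 3 × 5, composite.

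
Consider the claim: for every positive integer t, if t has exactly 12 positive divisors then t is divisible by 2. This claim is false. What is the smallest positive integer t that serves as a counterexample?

t = 315

A counterexample is any positive integer t such that t has exactly 12 positive divisors but t is not divisible by 2; we check each in order.
For t = 60, 72, 84, 90, …, 294, 306, 308 the conclusion holds.
t = 315: τ(315) = 12; 315 mod 2 = 1.
Thus t = 315 disproves the claim, and no smaller t works.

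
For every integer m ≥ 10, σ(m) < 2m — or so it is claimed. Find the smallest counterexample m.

m = 12

For m = 10, 11 the conclusion holds.
m = 12: σ(12) = 28; 28 ≥ 24.
Thus m = 12 disproves the claim, and no smaller m works.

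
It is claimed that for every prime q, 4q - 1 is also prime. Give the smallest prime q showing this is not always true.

q = 7

We need the least prime q for which 4q - 1 is not prime.
q = 2: 4q - 1 = 7, prime.
q = 3: 4q - 1 = 11, prime.
q = 5: 4q - 1 = 19, prime.
q = 7: 4q - 1 = 27 = 3 × 9, not prime.
Thus q = 7 disproves the claim, and no smaller q works.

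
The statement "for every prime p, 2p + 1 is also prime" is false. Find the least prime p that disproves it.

p = 7

Check each prime p in order until 2p + 1 is not prime.
p = 2: 2p + 1 = 5, prime.
p = 3: 2p + 1 = 7, prime.
p = 5: 2p + 1 = 11, prime.
p = 7: 2p + 1 = 15 = 3 × 5, not prime.
Thus p = 7 disproves the claim, and no smaller p works.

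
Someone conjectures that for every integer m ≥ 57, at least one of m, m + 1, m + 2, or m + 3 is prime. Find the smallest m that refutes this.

For m = 57, 58, 59, 60, 61 the conclusion holds.
m = 62: 62 = 2 × 31; 63 = 3 × 21; 64 = 2 × 32; 65 = 5 × 13 — all composite.

m = 62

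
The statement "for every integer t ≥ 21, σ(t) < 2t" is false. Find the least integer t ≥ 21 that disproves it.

t = 21: σ(21) = 32; 32 < 42.
t = 22: σ(22) = 36; 36 < 44.
t = 23: σ(23) = 24; 24 < 46.
t = 24: σ(24) = 60; 60 ≥ 48.

t = 24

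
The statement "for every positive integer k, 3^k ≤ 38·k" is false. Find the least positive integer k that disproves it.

Check each positive integer k in order until 3^k > 38·k.
For k = 1, 2, 3, 4 the conclusion holds.
k = 5: 3^k = 243 and 38·k = 190, so 243 > 190.
So k = 5 is the smallest counterexample.

k = 5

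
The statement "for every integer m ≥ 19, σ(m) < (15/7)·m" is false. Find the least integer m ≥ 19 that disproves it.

For m = 19, 20, 21, 22, 23 the conclusion holds.
m = 24: σ(24) = 60; 60 ≥ 360/7.

m = 24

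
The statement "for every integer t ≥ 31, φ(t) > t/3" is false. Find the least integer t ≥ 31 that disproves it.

t = 36

Check each integer t ≥ 31 in order until the claim fails.
The first 5 eligible values, up to t = 35, all satisfy the conclusion.
t = 36: φ(36) = 12 and 36/3 = 12, so φ(36) ≤ 36/3.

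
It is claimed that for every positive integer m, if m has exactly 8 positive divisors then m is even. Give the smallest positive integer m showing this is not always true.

m = 105

Check each positive integer m in order until m has exactly 8 positive divisors but m is odd.
For m = 24, 30, 40, 42, …, 88, 102, 104 the conclusion holds.
m = 105: divisors of 105: 1, 3, 5, 7, 15, 21, 35, 105; 105 is odd.
Hence m = 105 is a counterexample.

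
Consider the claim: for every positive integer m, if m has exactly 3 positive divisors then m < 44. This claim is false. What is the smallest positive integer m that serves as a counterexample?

m = 49

For m = 4, 9, 25 the conclusion holds.
m = 49: τ(49) = 3; 49 ≥ 44.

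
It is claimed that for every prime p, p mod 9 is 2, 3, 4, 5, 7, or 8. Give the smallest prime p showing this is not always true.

We need the least prime p for which the claim fails.
p = 2: 2 mod 9 = 2.
p = 3: 3 mod 9 = 3.
p = 5: 5 mod 9 = 5.
p = 7: 7 mod 9 = 7.
p = 11: 11 mod 9 = 2.
p = 13: 13 mod 9 = 4.
p = 17: 17 mod 9 = 8.
p = 19: 19 mod 9 = 1 — not in {2, 3, 4, 5, 7, 8}.

p = 19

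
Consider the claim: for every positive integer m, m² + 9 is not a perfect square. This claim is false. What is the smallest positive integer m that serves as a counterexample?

m = 4

For m = 1, 2, 3 the conclusion holds.
m = 4: 4² + 9 = 25 = 5², a perfect square.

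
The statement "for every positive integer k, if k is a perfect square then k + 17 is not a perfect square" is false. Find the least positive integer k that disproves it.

Check each positive integer k in order until k is a perfect square but k + 17 is a perfect square.
For k = 1, 4, 9, 16, 25, 36, 49 the conclusion holds.
k = 64: 64 = 8² and 64 + 17 = 81 = 9².
So k = 64 is the smallest counterexample.

k = 64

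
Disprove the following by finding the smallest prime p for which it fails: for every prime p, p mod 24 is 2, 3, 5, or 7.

A counterexample is any prime p such that the claim fails; we check each in order.
The first 4 eligible values, up to p = 7, all satisfy the conclusion.
p = 11: 11 mod 24 = 11 — not in {2, 3, 5, 7}.

p = 11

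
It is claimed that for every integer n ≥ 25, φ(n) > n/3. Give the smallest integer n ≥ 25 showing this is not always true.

n = 30

Check each integer n ≥ 25 in order until the claim fails.
The first 5 eligible values, up to n = 29, all satisfy the conclusion.
n = 30: φ(30) = 8 and 30/3 = 10, so φ(30) ≤ 30/3.
Hence n = 30 is a counterexample.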